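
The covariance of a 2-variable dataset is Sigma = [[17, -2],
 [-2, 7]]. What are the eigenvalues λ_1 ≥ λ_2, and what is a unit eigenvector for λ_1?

Step 1 — characteristic polynomial of 2×2 Sigma:
  det(Sigma - λI) = λ² - trace · λ + det = 0.
  trace = 17 + 7 = 24, det = 17·7 - (-2)² = 115.
Step 2 — discriminant:
  Δ = trace² - 4·det = 576 - 460 = 116.
Step 3 — eigenvalues:
  λ = (trace ± √Δ)/2 = (24 ± 10.7703)/2,
  λ_1 = 17.3852,  λ_2 = 6.6148.

Step 4 — unit eigenvector for λ_1: solve (Sigma - λ_1 I)v = 0. First row:
  (17 - 17.3852)·v_x + (-2)·v_y = 0, i.e. (-0.3852)·v_x + (-2)·v_y = 0,
  so v ∝ (b, λ_1 - a) = (-2, 0.3852); multiply by -1 so the first entry is positive: u = (2, -0.3852).
  ||u|| = √((2)² + (-0.3852)²) = √(4.1484) ≈ 2.0368,
  v_1 = u/||u|| ≈ (0.982, -0.1891) (||v_1|| = 1).

λ_1 = 17.3852,  λ_2 = 6.6148;  v_1 ≈ (0.982, -0.1891)


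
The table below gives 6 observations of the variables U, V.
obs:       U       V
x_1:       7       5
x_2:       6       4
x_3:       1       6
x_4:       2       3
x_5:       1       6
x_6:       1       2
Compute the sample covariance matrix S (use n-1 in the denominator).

Step 1 — column means:
  mean(U) = (7 + 6 + 1 + 2 + 1 + 1) / 6 = 18/6 = 3
  mean(V) = (5 + 4 + 6 + 3 + 6 + 2) / 6 = 26/6 = 4.3333

Step 2 — sample covariance S[i,j] = (1/(n-1)) · Σ_k (x_{k,i} - mean_i) · (x_{k,j} - mean_j), with n-1 = 5.
  S[U,U] = ((4)·(4) + (3)·(3) + (-2)·(-2) + (-1)·(-1) + (-2)·(-2) + (-2)·(-2)) / 5 = 38/5 = 7.6
  S[U,V] = ((4)·(0.6667) + (3)·(-0.3333) + (-2)·(1.6667) + (-1)·(-1.3333) + (-2)·(1.6667) + (-2)·(-2.3333)) / 5 = 1/5 = 0.2
  S[V,V] = ((0.6667)·(0.6667) + (-0.3333)·(-0.3333) + (1.6667)·(1.6667) + (-1.3333)·(-1.3333) + (1.6667)·(1.6667) + (-2.3333)·(-2.3333)) / 5 = 13.3333/5 = 2.6667

S is symmetric (S[j,i] = S[i,j]). Assembling:

S = [[7.6, 0.2],
 [0.2, 2.6667]]


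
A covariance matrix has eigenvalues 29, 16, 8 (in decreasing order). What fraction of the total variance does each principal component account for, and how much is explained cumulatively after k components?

Step 1 — total variance = trace(Sigma) = Σ λ_i = 29 + 16 + 8 = 53.

Step 2 — fraction explained by component i = λ_i / Σ λ:
  PC1: 29/53 = 0.5472
  PC2: 16/53 = 0.3019
  PC3: 8/53 = 0.1509

Step 3 — cumulative fraction after k components = (λ_1 + ... + λ_k) / Σ λ:
  k = 1: 29/53 = 0.5472
  k = 2: (29 + 16)/53 = 45/53 = 0.8491
  k = 3: (29 + 16 + 8)/53 = 53/53 = 1

Summary (fraction, with percent):

explained: PC1 0.5472 (54.72%), PC2 0.3019 (30.19%), PC3 0.1509 (15.09%);  cumulative: 0.5472, 0.8491, 1


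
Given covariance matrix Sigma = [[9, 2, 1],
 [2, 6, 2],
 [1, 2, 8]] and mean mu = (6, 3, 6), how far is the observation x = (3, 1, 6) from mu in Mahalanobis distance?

Step 1 — centre the observation: (x - mu) = (-3, -2, 0).

Step 2 — invert Sigma (cofactor / det for 3×3, or solve directly):
  Sigma^{-1} = [[0.1202, -0.0383, -0.0055],
 [-0.0383, 0.194, -0.0437],
 [-0.0055, -0.0437, 0.1366]].

Step 3 — form the quadratic (x - mu)^T · Sigma^{-1} · (x - mu):
  Sigma^{-1} · (x - mu) = (-0.2842, -0.2732, 0.1038).
  (x - mu)^T · [Sigma^{-1} · (x - mu)] = (-3)·(-0.2842) + (-2)·(-0.2732) + (0)·(0.1038) = 1.3989.

Step 4 — take square root: d = √(1.3989) ≈ 1.1828.

d(x, mu) = √(1.3989) ≈ 1.1828


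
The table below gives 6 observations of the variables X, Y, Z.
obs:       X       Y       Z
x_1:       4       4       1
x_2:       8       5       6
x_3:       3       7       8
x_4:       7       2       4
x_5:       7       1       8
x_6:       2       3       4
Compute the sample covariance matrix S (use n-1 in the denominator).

Step 1 — column means:
  mean(X) = (4 + 8 + 3 + 7 + 7 + 2) / 6 = 31/6 = 5.1667
  mean(Y) = (4 + 5 + 7 + 2 + 1 + 3) / 6 = 22/6 = 3.6667
  mean(Z) = (1 + 6 + 8 + 4 + 8 + 4) / 6 = 31/6 = 5.1667

Step 2 — sample covariance S[i,j] = (1/(n-1)) · Σ_k (x_{k,i} - mean_i) · (x_{k,j} - mean_j), with n-1 = 5.
  S[X,X] = ((-1.1667)·(-1.1667) + (2.8333)·(2.8333) + (-2.1667)·(-2.1667) + (1.8333)·(1.8333) + (1.8333)·(1.8333) + (-3.1667)·(-3.1667)) / 5 = 30.8333/5 = 6.1667
  S[X,Y] = ((-1.1667)·(0.3333) + (2.8333)·(1.3333) + (-2.1667)·(3.3333) + (1.8333)·(-1.6667) + (1.8333)·(-2.6667) + (-3.1667)·(-0.6667)) / 5 = -9.6667/5 = -1.9333
  S[X,Z] = ((-1.1667)·(-4.1667) + (2.8333)·(0.8333) + (-2.1667)·(2.8333) + (1.8333)·(-1.1667) + (1.8333)·(2.8333) + (-3.1667)·(-1.1667)) / 5 = 7.8333/5 = 1.5667
  S[Y,Y] = ((0.3333)·(0.3333) + (1.3333)·(1.3333) + (3.3333)·(3.3333) + (-1.6667)·(-1.6667) + (-2.6667)·(-2.6667) + (-0.6667)·(-0.6667)) / 5 = 23.3333/5 = 4.6667
  S[Y,Z] = ((0.3333)·(-4.1667) + (1.3333)·(0.8333) + (3.3333)·(2.8333) + (-1.6667)·(-1.1667) + (-2.6667)·(2.8333) + (-0.6667)·(-1.1667)) / 5 = 4.3333/5 = 0.8667
  S[Z,Z] = ((-4.1667)·(-4.1667) + (0.8333)·(0.8333) + (2.8333)·(2.8333) + (-1.1667)·(-1.1667) + (2.8333)·(2.8333) + (-1.1667)·(-1.1667)) / 5 = 36.8333/5 = 7.3667

S is symmetric (S[j,i] = S[i,j]). Assembling:

S = [[6.1667, -1.9333, 1.5667],
 [-1.9333, 4.6667, 0.8667],
 [1.5667, 0.8667, 7.3667]]


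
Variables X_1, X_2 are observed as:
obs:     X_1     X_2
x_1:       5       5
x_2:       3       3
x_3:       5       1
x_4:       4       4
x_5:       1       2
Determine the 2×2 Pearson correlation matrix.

Step 1 — column means:
  mean(X_1) = (5 + 3 + 5 + 4 + 1) / 5 = 18/5 = 3.6
  mean(X_2) = (5 + 3 + 1 + 4 + 2) / 5 = 15/5 = 3

Step 2 — sample variances and covariances s[i,j] = (1/(n-1)) · Σ_k (x_{k,i} - mean_i) · (x_{k,j} - mean_j), with n-1 = 4:
  s[X_1,X_1] = ((1.4)·(1.4) + (-0.6)·(-0.6) + (1.4)·(1.4) + (0.4)·(0.4) + (-2.6)·(-2.6)) / 4 = 11.2/4 = 2.8
  s[X_1,X_2] = ((1.4)·(2) + (-0.6)·(0) + (1.4)·(-2) + (0.4)·(1) + (-2.6)·(-1)) / 4 = 3/4 = 0.75
  s[X_2,X_2] = ((2)·(2) + (0)·(0) + (-2)·(-2) + (1)·(1) + (-1)·(-1)) / 4 = 10/4 = 2.5
  Sample standard deviations s_i = √(s[i,i]):
  s(X_1) = √(2.8) = 1.6733
  s(X_2) = √(2.5) = 1.5811

Step 3 — r_{ij} = s_{ij} / (s_i · s_j):
  r[X_1,X_1] = 1 (diagonal).
  r[X_1,X_2] = 0.75 / (1.6733 · 1.5811) = 0.75 / 2.6458 = 0.2835
  r[X_2,X_2] = 1 (diagonal).

R is symmetric with unit diagonal. Assembling:

R = [[1, 0.2835],
 [0.2835, 1]]


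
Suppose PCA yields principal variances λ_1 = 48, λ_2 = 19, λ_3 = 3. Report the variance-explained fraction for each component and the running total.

Step 1 — total variance = trace(Sigma) = Σ λ_i = 48 + 19 + 3 = 70.

Step 2 — fraction explained by component i = λ_i / Σ λ:
  PC1: 48/70 = 0.6857
  PC2: 19/70 = 0.2714
  PC3: 3/70 = 0.0429

Step 3 — cumulative fraction after k components = (λ_1 + ... + λ_k) / Σ λ:
  k = 1: 48/70 = 0.6857
  k = 2: (48 + 19)/70 = 67/70 = 0.9571
  k = 3: (48 + 19 + 3)/70 = 70/70 = 1

Summary (fraction, with percent):

explained: PC1 0.6857 (68.57%), PC2 0.2714 (27.14%), PC3 0.0429 (4.29%);  cumulative: 0.6857, 0.9571, 1


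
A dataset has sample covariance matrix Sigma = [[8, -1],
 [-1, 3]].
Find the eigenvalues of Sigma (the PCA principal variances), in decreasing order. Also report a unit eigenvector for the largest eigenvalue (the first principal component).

Step 1 — characteristic polynomial of 2×2 Sigma:
  det(Sigma - λI) = λ² - trace · λ + det = 0.
  trace = 8 + 3 = 11, det = 8·3 - (-1)² = 23.
Step 2 — discriminant:
  Δ = trace² - 4·det = 121 - 92 = 29.
Step 3 — eigenvalues:
  λ = (trace ± √Δ)/2 = (11 ± 5.3852)/2,
  λ_1 = 8.1926,  λ_2 = 2.8074.

Step 4 — unit eigenvector for λ_1: solve (Sigma - λ_1 I)v = 0. First row:
  (8 - 8.1926)·v_x + (-1)·v_y = 0, i.e. (-0.1926)·v_x + (-1)·v_y = 0,
  so v ∝ (b, λ_1 - a) = (-1, 0.1926); multiply by -1 so the first entry is positive: u = (1, -0.1926).
  ||u|| = √((1)² + (-0.1926)²) = √(1.0371) ≈ 1.0184,
  v_1 = u/||u|| ≈ (0.982, -0.1891) (||v_1|| = 1).

λ_1 = 8.1926,  λ_2 = 2.8074;  v_1 ≈ (0.982, -0.1891)


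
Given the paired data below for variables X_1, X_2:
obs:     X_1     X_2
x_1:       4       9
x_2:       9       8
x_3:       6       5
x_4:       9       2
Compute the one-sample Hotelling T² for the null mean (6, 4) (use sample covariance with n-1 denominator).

Step 1 — sample mean vector:
  mean(X_1) = (4 + 9 + 6 + 9) / 4 = 28/4 = 7
  mean(X_2) = (9 + 8 + 5 + 2) / 4 = 24/4 = 6
  x̄ = (7, 6),  deviation x̄ - mu_0 = (7, 6) - (6, 4) = (1, 2).

Step 2 — sample covariance matrix, S[i,j] = (1/(n-1)) · Σ_k (x_{k,i} - mean_i) · (x_{k,j} - mean_j), divisor n-1 = 3:
  S[X_1,X_1] = ((-3)·(-3) + (2)·(2) + (-1)·(-1) + (2)·(2)) / 3 = 18/3 = 6
  S[X_1,X_2] = ((-3)·(3) + (2)·(2) + (-1)·(-1) + (2)·(-4)) / 3 = -12/3 = -4
  S[X_2,X_2] = ((3)·(3) + (2)·(2) + (-1)·(-1) + (-4)·(-4)) / 3 = 30/3 = 10
  S = [[6, -4],
 [-4, 10]].

Step 3 — invert S. det(S) = 6·10 - (-4)² = 44.
  S^{-1} = (1/det) · [[d, -b], [-b, a]] = [[0.2273, 0.0909],
 [0.0909, 0.1364]].

Step 4 — quadratic form (x̄ - mu_0)^T · S^{-1} · (x̄ - mu_0):
  S^{-1} · (x̄ - mu_0) = (0.4091, 0.3636),
  (x̄ - mu_0)^T · [...] = (1)·(0.4091) + (2)·(0.3636) = 1.1364.

Step 5 — scale by n: T² = 4 · 1.1364 = 4.5455.

T² ≈ 4.5455


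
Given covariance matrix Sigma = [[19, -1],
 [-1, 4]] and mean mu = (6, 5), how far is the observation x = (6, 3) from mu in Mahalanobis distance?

Step 1 — centre the observation: (x - mu) = (0, -2).

Step 2 — invert Sigma. det(Sigma) = 19·4 - (-1)² = 75.
  Sigma^{-1} = (1/det) · [[d, -b], [-b, a]] = [[0.0533, 0.0133],
 [0.0133, 0.2533]].

Step 3 — form the quadratic (x - mu)^T · Sigma^{-1} · (x - mu):
  Sigma^{-1} · (x - mu) = (-0.0267, -0.5067).
  (x - mu)^T · [Sigma^{-1} · (x - mu)] = (0)·(-0.0267) + (-2)·(-0.5067) = 1.0133.

Step 4 — take square root: d = √(1.0133) ≈ 1.0066.

d(x, mu) = √(1.0133) ≈ 1.0066


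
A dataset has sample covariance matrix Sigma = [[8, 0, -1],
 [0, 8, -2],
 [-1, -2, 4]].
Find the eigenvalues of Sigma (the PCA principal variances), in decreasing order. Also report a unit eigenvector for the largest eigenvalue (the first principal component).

Step 1 — characteristic polynomial p(λ) = det(λI - Sigma) = λ³ - tr·λ² + c_1·λ - det, where tr = trace, c_1 = sum of the principal 2×2 minors, det = det(Sigma):
  tr = 8 + 8 + 4 = 20,
  c_1 = (8·8 - (0)²) + (8·4 - (-1)²) + (8·4 - (-2)²) = 64 + 31 + 28 = 123,
  det = 8·(8·4 - (-2)²) - (0)·((0)·4 - (-2)·(-1)) + (-1)·((0)·(-2) - 8·(-1)) = 8·(28) - (0)·(-2) + (-1)·(8) = 216.
  So p(λ) = λ³ - 20λ² + 123λ - 216.
Step 2 — look for an integer root (rational root theorem: any rational root is an integer divisor of 216). Testing λ = 3:
  p(3) = 27 - 180 + 369 - 216 = 0  ✓
  Dividing out (λ - 3): p(λ) = (λ - 3)(λ² - 17λ + 72).
Step 3 — remaining eigenvalues from the quadratic λ² - 17λ + 72 = 0:
  Δ = 17² - 4·72 = 289 - 288 = 1,  λ = (17 ± √1)/2 = (17 ± 1)/2 = 9 or 8.
  Sorted: λ_1 = 9,  λ_2 = 8,  λ_3 = 3  (check: sum = 20 = tr ✓).

Step 4 — unit eigenvector for λ_1 = 9: v spans the null space of (Sigma - λ_1 I), whose rows are
  r_1 = (-1, 0, -1),  r_2 = (0, -1, -2),  r_3 = (-1, -2, -5).
  v is orthogonal to every row, so take v ∝ r_1 × r_2 = ((0)·(-2) - (-1)·(-1), (-1)·(0) - (-1)·(-2), (-1)·(-1) - (0)·(0)) = (-1, -2, 1).
  Rescale (multiply by -1 so the first nonzero entry is positive): u = (1, 2, -1).
  ||u|| = √((1)² + (2)² + (-1)²) = √(6) ≈ 2.4495,  v_1 = u/||u|| ≈ (0.4082, 0.8165, -0.4082) (||v_1|| = 1).

λ_1 = 9,  λ_2 = 8,  λ_3 = 3;  v_1 ≈ (0.4082, 0.8165, -0.4082)


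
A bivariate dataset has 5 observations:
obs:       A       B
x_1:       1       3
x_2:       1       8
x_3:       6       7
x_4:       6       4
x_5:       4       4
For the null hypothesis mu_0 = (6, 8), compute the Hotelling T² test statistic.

Step 1 — sample mean vector:
  mean(A) = (1 + 1 + 6 + 6 + 4) / 5 = 18/5 = 3.6
  mean(B) = (3 + 8 + 7 + 4 + 4) / 5 = 26/5 = 5.2
  x̄ = (3.6, 5.2),  deviation x̄ - mu_0 = (3.6, 5.2) - (6, 8) = (-2.4, -2.8).

Step 2 — sample covariance matrix, S[i,j] = (1/(n-1)) · Σ_k (x_{k,i} - mean_i) · (x_{k,j} - mean_j), divisor n-1 = 4:
  S[A,A] = ((-2.6)·(-2.6) + (-2.6)·(-2.6) + (2.4)·(2.4) + (2.4)·(2.4) + (0.4)·(0.4)) / 4 = 25.2/4 = 6.3
  S[A,B] = ((-2.6)·(-2.2) + (-2.6)·(2.8) + (2.4)·(1.8) + (2.4)·(-1.2) + (0.4)·(-1.2)) / 4 = -0.6/4 = -0.15
  S[B,B] = ((-2.2)·(-2.2) + (2.8)·(2.8) + (1.8)·(1.8) + (-1.2)·(-1.2) + (-1.2)·(-1.2)) / 4 = 18.8/4 = 4.7
  S = [[6.3, -0.15],
 [-0.15, 4.7]].

Step 3 — invert S. det(S) = 6.3·4.7 - (-0.15)² = 29.5875.
  S^{-1} = (1/det) · [[d, -b], [-b, a]] = [[0.1589, 0.0051],
 [0.0051, 0.2129]].

Step 4 — quadratic form (x̄ - mu_0)^T · S^{-1} · (x̄ - mu_0):
  S^{-1} · (x̄ - mu_0) = (-0.3954, -0.6084),
  (x̄ - mu_0)^T · [...] = (-2.4)·(-0.3954) + (-2.8)·(-0.6084) = 2.6525.

Step 5 — scale by n: T² = 5 · 2.6525 = 13.2624.

T² ≈ 13.2624


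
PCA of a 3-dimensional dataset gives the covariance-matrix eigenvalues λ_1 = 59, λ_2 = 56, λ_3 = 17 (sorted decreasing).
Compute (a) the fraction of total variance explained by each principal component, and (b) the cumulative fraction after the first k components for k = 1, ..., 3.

Step 1 — total variance = trace(Sigma) = Σ λ_i = 59 + 56 + 17 = 132.

Step 2 — fraction explained by component i = λ_i / Σ λ:
  PC1: 59/132 = 0.447
  PC2: 56/132 = 0.4242
  PC3: 17/132 = 0.1288

Step 3 — cumulative fraction after k components = (λ_1 + ... + λ_k) / Σ λ:
  k = 1: 59/132 = 0.447
  k = 2: (59 + 56)/132 = 115/132 = 0.8712
  k = 3: (59 + 56 + 17)/132 = 132/132 = 1

Summary (fraction, with percent):

explained: PC1 0.447 (44.7%), PC2 0.4242 (42.42%), PC3 0.1288 (12.88%);  cumulative: 0.447, 0.8712, 1


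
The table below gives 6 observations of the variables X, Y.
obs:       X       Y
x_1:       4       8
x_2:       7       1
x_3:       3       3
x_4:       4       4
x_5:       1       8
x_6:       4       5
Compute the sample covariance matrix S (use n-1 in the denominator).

Step 1 — column means:
  mean(X) = (4 + 7 + 3 + 4 + 1 + 4) / 6 = 23/6 = 3.8333
  mean(Y) = (8 + 1 + 3 + 4 + 8 + 5) / 6 = 29/6 = 4.8333

Step 2 — sample covariance S[i,j] = (1/(n-1)) · Σ_k (x_{k,i} - mean_i) · (x_{k,j} - mean_j), with n-1 = 5.
  S[X,X] = ((0.1667)·(0.1667) + (3.1667)·(3.1667) + (-0.8333)·(-0.8333) + (0.1667)·(0.1667) + (-2.8333)·(-2.8333) + (0.1667)·(0.1667)) / 5 = 18.8333/5 = 3.7667
  S[X,Y] = ((0.1667)·(3.1667) + (3.1667)·(-3.8333) + (-0.8333)·(-1.8333) + (0.1667)·(-0.8333) + (-2.8333)·(3.1667) + (0.1667)·(0.1667)) / 5 = -19.1667/5 = -3.8333
  S[Y,Y] = ((3.1667)·(3.1667) + (-3.8333)·(-3.8333) + (-1.8333)·(-1.8333) + (-0.8333)·(-0.8333) + (3.1667)·(3.1667) + (0.1667)·(0.1667)) / 5 = 38.8333/5 = 7.7667

S is symmetric (S[j,i] = S[i,j]). Assembling:

S = [[3.7667, -3.8333],
 [-3.8333, 7.7667]]


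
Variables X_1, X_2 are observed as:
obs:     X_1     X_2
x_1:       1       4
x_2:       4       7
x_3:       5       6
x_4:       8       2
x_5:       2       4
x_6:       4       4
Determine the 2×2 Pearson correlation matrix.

Step 1 — column means:
  mean(X_1) = (1 + 4 + 5 + 8 + 2 + 4) / 6 = 24/6 = 4
  mean(X_2) = (4 + 7 + 6 + 2 + 4 + 4) / 6 = 27/6 = 4.5

Step 2 — sample variances and covariances s[i,j] = (1/(n-1)) · Σ_k (x_{k,i} - mean_i) · (x_{k,j} - mean_j), with n-1 = 5:
  s[X_1,X_1] = ((-3)·(-3) + (0)·(0) + (1)·(1) + (4)·(4) + (-2)·(-2) + (0)·(0)) / 5 = 30/5 = 6
  s[X_1,X_2] = ((-3)·(-0.5) + (0)·(2.5) + (1)·(1.5) + (4)·(-2.5) + (-2)·(-0.5) + (0)·(-0.5)) / 5 = -6/5 = -1.2
  s[X_2,X_2] = ((-0.5)·(-0.5) + (2.5)·(2.5) + (1.5)·(1.5) + (-2.5)·(-2.5) + (-0.5)·(-0.5) + (-0.5)·(-0.5)) / 5 = 15.5/5 = 3.1
  Sample standard deviations s_i = √(s[i,i]):
  s(X_1) = √(6) = 2.4495
  s(X_2) = √(3.1) = 1.7607

Step 3 — r_{ij} = s_{ij} / (s_i · s_j):
  r[X_1,X_1] = 1 (diagonal).
  r[X_1,X_2] = -1.2 / (2.4495 · 1.7607) = -1.2 / 4.3128 = -0.2782
  r[X_2,X_2] = 1 (diagonal).

R is symmetric with unit diagonal. Assembling:

R = [[1, -0.2782],
 [-0.2782, 1]]


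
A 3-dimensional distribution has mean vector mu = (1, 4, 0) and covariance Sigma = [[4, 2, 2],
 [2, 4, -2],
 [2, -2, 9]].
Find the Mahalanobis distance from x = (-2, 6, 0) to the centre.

Step 1 — centre the observation: (x - mu) = (-3, 2, 0).

Step 2 — invert Sigma (cofactor / det for 3×3, or solve directly):
  Sigma^{-1} = [[0.5333, -0.3667, -0.2],
 [-0.3667, 0.5333, 0.2],
 [-0.2, 0.2, 0.2]].

Step 3 — form the quadratic (x - mu)^T · Sigma^{-1} · (x - mu):
  Sigma^{-1} · (x - mu) = (-2.3333, 2.1667, 1).
  (x - mu)^T · [Sigma^{-1} · (x - mu)] = (-3)·(-2.3333) + (2)·(2.1667) + (0)·(1) = 11.3333.

Step 4 — take square root: d = √(11.3333) ≈ 3.3665.

d(x, mu) = √(11.3333) ≈ 3.3665


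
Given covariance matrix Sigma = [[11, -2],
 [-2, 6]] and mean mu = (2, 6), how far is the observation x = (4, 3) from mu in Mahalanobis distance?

Step 1 — centre the observation: (x - mu) = (2, -3).

Step 2 — invert Sigma. det(Sigma) = 11·6 - (-2)² = 62.
  Sigma^{-1} = (1/det) · [[d, -b], [-b, a]] = [[0.0968, 0.0323],
 [0.0323, 0.1774]].

Step 3 — form the quadratic (x - mu)^T · Sigma^{-1} · (x - mu):
  Sigma^{-1} · (x - mu) = (0.0968, -0.4677).
  (x - mu)^T · [Sigma^{-1} · (x - mu)] = (2)·(0.0968) + (-3)·(-0.4677) = 1.5968.

Step 4 — take square root: d = √(1.5968) ≈ 1.2636.

d(x, mu) = √(1.5968) ≈ 1.2636


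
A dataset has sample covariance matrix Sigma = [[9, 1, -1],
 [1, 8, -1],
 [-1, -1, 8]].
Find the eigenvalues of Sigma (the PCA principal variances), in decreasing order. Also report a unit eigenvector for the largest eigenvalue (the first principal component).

Step 1 — characteristic polynomial p(λ) = det(λI - Sigma) = λ³ - tr·λ² + c_1·λ - det, where tr = trace, c_1 = sum of the principal 2×2 minors, det = det(Sigma):
  tr = 9 + 8 + 8 = 25,
  c_1 = (9·8 - (1)²) + (9·8 - (-1)²) + (8·8 - (-1)²) = 71 + 71 + 63 = 205,
  det = 9·(8·8 - (-1)²) - (1)·((1)·8 - (-1)·(-1)) + (-1)·((1)·(-1) - 8·(-1)) = 9·(63) - (1)·(7) + (-1)·(7) = 553.
  So p(λ) = λ³ - 25λ² + 205λ - 553.
Step 2 — look for an integer root (rational root theorem: any rational root is an integer divisor of 553). Testing λ = 7:
  p(7) = 343 - 1225 + 1435 - 553 = 0  ✓
  Dividing out (λ - 7): p(λ) = (λ - 7)(λ² - 18λ + 79).
Step 3 — remaining eigenvalues from the quadratic λ² - 18λ + 79 = 0:
  Δ = 18² - 4·79 = 324 - 316 = 8,  λ = (18 ± √8)/2 = (18 ± 2.8284)/2 ≈ 10.4142 or 7.5858.
  Sorted: λ_1 = 10.4142,  λ_2 = 7.5858,  λ_3 = 7  (check: sum = 25 = tr ✓).

Step 4 — unit eigenvector for λ_1 ≈ 10.4142: v spans the null space of (Sigma - λ_1 I), whose rows are
  r_1 = (-1.4142, 1, -1),  r_2 = (1, -2.4142, -1),  r_3 = (-1, -1, -2.4142).
  v is orthogonal to every row, so take v ∝ r_1 × r_2 = ((1)·(-1) - (-1)·(-2.4142), (-1)·(1) - (-1.4142)·(-1), (-1.4142)·(-2.4142) - (1)·(1)) ≈ (-3.4142, -2.4142, 2.4142).
  Rescale (multiply by -1 so the first nonzero entry is positive): u = (3.4142, 2.4142, -2.4142).
  ||u|| = √((3.4142)² + (2.4142)² + (-2.4142)²) = √(23.3137) ≈ 4.8284,  v_1 = u/||u|| ≈ (0.7071, 0.5, -0.5) (||v_1|| = 1).

λ_1 = 10.4142,  λ_2 = 7.5858,  λ_3 = 7;  v_1 ≈ (0.7071, 0.5, -0.5)


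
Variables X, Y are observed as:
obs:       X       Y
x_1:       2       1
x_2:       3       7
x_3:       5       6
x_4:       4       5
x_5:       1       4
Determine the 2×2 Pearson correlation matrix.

Step 1 — column means:
  mean(X) = (2 + 3 + 5 + 4 + 1) / 5 = 15/5 = 3
  mean(Y) = (1 + 7 + 6 + 5 + 4) / 5 = 23/5 = 4.6

Step 2 — sample variances and covariances s[i,j] = (1/(n-1)) · Σ_k (x_{k,i} - mean_i) · (x_{k,j} - mean_j), with n-1 = 4:
  s[X,X] = ((-1)·(-1) + (0)·(0) + (2)·(2) + (1)·(1) + (-2)·(-2)) / 4 = 10/4 = 2.5
  s[X,Y] = ((-1)·(-3.6) + (0)·(2.4) + (2)·(1.4) + (1)·(0.4) + (-2)·(-0.6)) / 4 = 8/4 = 2
  s[Y,Y] = ((-3.6)·(-3.6) + (2.4)·(2.4) + (1.4)·(1.4) + (0.4)·(0.4) + (-0.6)·(-0.6)) / 4 = 21.2/4 = 5.3
  Sample standard deviations s_i = √(s[i,i]):
  s(X) = √(2.5) = 1.5811
  s(Y) = √(5.3) = 2.3022

Step 3 — r_{ij} = s_{ij} / (s_i · s_j):
  r[X,X] = 1 (diagonal).
  r[X,Y] = 2 / (1.5811 · 2.3022) = 2 / 3.6401 = 0.5494
  r[Y,Y] = 1 (diagonal).

R is symmetric with unit diagonal. Assembling:

R = [[1, 0.5494],
 [0.5494, 1]]


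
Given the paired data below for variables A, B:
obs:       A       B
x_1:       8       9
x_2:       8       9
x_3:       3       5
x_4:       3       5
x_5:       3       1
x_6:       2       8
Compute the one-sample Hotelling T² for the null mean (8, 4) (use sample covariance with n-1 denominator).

Step 1 — sample mean vector:
  mean(A) = (8 + 8 + 3 + 3 + 3 + 2) / 6 = 27/6 = 4.5
  mean(B) = (9 + 9 + 5 + 5 + 1 + 8) / 6 = 37/6 = 6.1667
  x̄ = (4.5, 6.1667),  deviation x̄ - mu_0 = (4.5, 6.1667) - (8, 4) = (-3.5, 2.1667).

Step 2 — sample covariance matrix, S[i,j] = (1/(n-1)) · Σ_k (x_{k,i} - mean_i) · (x_{k,j} - mean_j), divisor n-1 = 5:
  S[A,A] = ((3.5)·(3.5) + (3.5)·(3.5) + (-1.5)·(-1.5) + (-1.5)·(-1.5) + (-1.5)·(-1.5) + (-2.5)·(-2.5)) / 5 = 37.5/5 = 7.5
  S[A,B] = ((3.5)·(2.8333) + (3.5)·(2.8333) + (-1.5)·(-1.1667) + (-1.5)·(-1.1667) + (-1.5)·(-5.1667) + (-2.5)·(1.8333)) / 5 = 26.5/5 = 5.3
  S[B,B] = ((2.8333)·(2.8333) + (2.8333)·(2.8333) + (-1.1667)·(-1.1667) + (-1.1667)·(-1.1667) + (-5.1667)·(-5.1667) + (1.8333)·(1.8333)) / 5 = 48.8333/5 = 9.7667
  S = [[7.5, 5.3],
 [5.3, 9.7667]].

Step 3 — invert S. det(S) = 7.5·9.7667 - (5.3)² = 45.16.
  S^{-1} = (1/det) · [[d, -b], [-b, a]] = [[0.2163, -0.1174],
 [-0.1174, 0.1661]].

Step 4 — quadratic form (x̄ - mu_0)^T · S^{-1} · (x̄ - mu_0):
  S^{-1} · (x̄ - mu_0) = (-1.0112, 0.7706),
  (x̄ - mu_0)^T · [...] = (-3.5)·(-1.0112) + (2.1667)·(0.7706) = 5.2089.

Step 5 — scale by n: T² = 6 · 5.2089 = 31.2533.

T² ≈ 31.2533


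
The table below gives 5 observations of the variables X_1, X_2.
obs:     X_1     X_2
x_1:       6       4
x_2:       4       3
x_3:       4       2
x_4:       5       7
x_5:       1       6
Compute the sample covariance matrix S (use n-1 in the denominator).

Step 1 — column means:
  mean(X_1) = (6 + 4 + 4 + 5 + 1) / 5 = 20/5 = 4
  mean(X_2) = (4 + 3 + 2 + 7 + 6) / 5 = 22/5 = 4.4

Step 2 — sample covariance S[i,j] = (1/(n-1)) · Σ_k (x_{k,i} - mean_i) · (x_{k,j} - mean_j), with n-1 = 4.
  S[X_1,X_1] = ((2)·(2) + (0)·(0) + (0)·(0) + (1)·(1) + (-3)·(-3)) / 4 = 14/4 = 3.5
  S[X_1,X_2] = ((2)·(-0.4) + (0)·(-1.4) + (0)·(-2.4) + (1)·(2.6) + (-3)·(1.6)) / 4 = -3/4 = -0.75
  S[X_2,X_2] = ((-0.4)·(-0.4) + (-1.4)·(-1.4) + (-2.4)·(-2.4) + (2.6)·(2.6) + (1.6)·(1.6)) / 4 = 17.2/4 = 4.3

S is symmetric (S[j,i] = S[i,j]). Assembling:

S = [[3.5, -0.75],
 [-0.75, 4.3]]


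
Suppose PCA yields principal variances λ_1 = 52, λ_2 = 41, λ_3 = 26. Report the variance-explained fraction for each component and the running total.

Step 1 — total variance = trace(Sigma) = Σ λ_i = 52 + 41 + 26 = 119.

Step 2 — fraction explained by component i = λ_i / Σ λ:
  PC1: 52/119 = 0.437
  PC2: 41/119 = 0.3445
  PC3: 26/119 = 0.2185

Step 3 — cumulative fraction after k components = (λ_1 + ... + λ_k) / Σ λ:
  k = 1: 52/119 = 0.437
  k = 2: (52 + 41)/119 = 93/119 = 0.7815
  k = 3: (52 + 41 + 26)/119 = 119/119 = 1

Summary (fraction, with percent):

explained: PC1 0.437 (43.7%), PC2 0.3445 (34.45%), PC3 0.2185 (21.85%);  cumulative: 0.437, 0.7815, 1


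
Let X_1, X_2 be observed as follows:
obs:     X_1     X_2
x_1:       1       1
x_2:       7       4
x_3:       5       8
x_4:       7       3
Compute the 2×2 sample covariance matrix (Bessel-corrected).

Step 1 — column means:
  mean(X_1) = (1 + 7 + 5 + 7) / 4 = 20/4 = 5
  mean(X_2) = (1 + 4 + 8 + 3) / 4 = 16/4 = 4

Step 2 — sample covariance S[i,j] = (1/(n-1)) · Σ_k (x_{k,i} - mean_i) · (x_{k,j} - mean_j), with n-1 = 3.
  S[X_1,X_1] = ((-4)·(-4) + (2)·(2) + (0)·(0) + (2)·(2)) / 3 = 24/3 = 8
  S[X_1,X_2] = ((-4)·(-3) + (2)·(0) + (0)·(4) + (2)·(-1)) / 3 = 10/3 = 3.3333
  S[X_2,X_2] = ((-3)·(-3) + (0)·(0) + (4)·(4) + (-1)·(-1)) / 3 = 26/3 = 8.6667

S is symmetric (S[j,i] = S[i,j]). Assembling:

S = [[8, 3.3333],
 [3.3333, 8.6667]]


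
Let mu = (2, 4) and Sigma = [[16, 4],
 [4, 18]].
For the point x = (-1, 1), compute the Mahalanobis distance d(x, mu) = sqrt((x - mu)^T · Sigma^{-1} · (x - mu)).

Step 1 — centre the observation: (x - mu) = (-3, -3).

Step 2 — invert Sigma. det(Sigma) = 16·18 - (4)² = 272.
  Sigma^{-1} = (1/det) · [[d, -b], [-b, a]] = [[0.0662, -0.0147],
 [-0.0147, 0.0588]].

Step 3 — form the quadratic (x - mu)^T · Sigma^{-1} · (x - mu):
  Sigma^{-1} · (x - mu) = (-0.1544, -0.1324).
  (x - mu)^T · [Sigma^{-1} · (x - mu)] = (-3)·(-0.1544) + (-3)·(-0.1324) = 0.8603.

Step 4 — take square root: d = √(0.8603) ≈ 0.9275.

d(x, mu) = √(0.8603) ≈ 0.9275


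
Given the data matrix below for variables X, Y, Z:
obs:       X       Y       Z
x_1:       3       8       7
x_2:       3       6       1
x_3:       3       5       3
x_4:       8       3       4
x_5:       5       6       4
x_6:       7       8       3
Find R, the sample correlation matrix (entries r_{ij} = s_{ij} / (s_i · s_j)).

Step 1 — column means:
  mean(X) = (3 + 3 + 3 + 8 + 5 + 7) / 6 = 29/6 = 4.8333
  mean(Y) = (8 + 6 + 5 + 3 + 6 + 8) / 6 = 36/6 = 6
  mean(Z) = (7 + 1 + 3 + 4 + 4 + 3) / 6 = 22/6 = 3.6667

Step 2 — sample variances and covariances s[i,j] = (1/(n-1)) · Σ_k (x_{k,i} - mean_i) · (x_{k,j} - mean_j), with n-1 = 5:
  s[X,X] = ((-1.8333)·(-1.8333) + (-1.8333)·(-1.8333) + (-1.8333)·(-1.8333) + (3.1667)·(3.1667) + (0.1667)·(0.1667) + (2.1667)·(2.1667)) / 5 = 24.8333/5 = 4.9667
  s[X,Y] = ((-1.8333)·(2) + (-1.8333)·(0) + (-1.8333)·(-1) + (3.1667)·(-3) + (0.1667)·(0) + (2.1667)·(2)) / 5 = -7/5 = -1.4
  s[X,Z] = ((-1.8333)·(3.3333) + (-1.8333)·(-2.6667) + (-1.8333)·(-0.6667) + (3.1667)·(0.3333) + (0.1667)·(0.3333) + (2.1667)·(-0.6667)) / 5 = -0.3333/5 = -0.0667
  s[Y,Y] = ((2)·(2) + (0)·(0) + (-1)·(-1) + (-3)·(-3) + (0)·(0) + (2)·(2)) / 5 = 18/5 = 3.6
  s[Y,Z] = ((2)·(3.3333) + (0)·(-2.6667) + (-1)·(-0.6667) + (-3)·(0.3333) + (0)·(0.3333) + (2)·(-0.6667)) / 5 = 5/5 = 1
  s[Z,Z] = ((3.3333)·(3.3333) + (-2.6667)·(-2.6667) + (-0.6667)·(-0.6667) + (0.3333)·(0.3333) + (0.3333)·(0.3333) + (-0.6667)·(-0.6667)) / 5 = 19.3333/5 = 3.8667
  Sample standard deviations s_i = √(s[i,i]):
  s(X) = √(4.9667) = 2.2286
  s(Y) = √(3.6) = 1.8974
  s(Z) = √(3.8667) = 1.9664

Step 3 — r_{ij} = s_{ij} / (s_i · s_j):
  r[X,X] = 1 (diagonal).
  r[X,Y] = -1.4 / (2.2286 · 1.8974) = -1.4 / 4.2285 = -0.3311
  r[X,Z] = -0.0667 / (2.2286 · 1.9664) = -0.0667 / 4.3823 = -0.0152
  r[Y,Y] = 1 (diagonal).
  r[Y,Z] = 1 / (1.8974 · 1.9664) = 1 / 3.731 = 0.268
  r[Z,Z] = 1 (diagonal).

R is symmetric with unit diagonal. Assembling:

R = [[1, -0.3311, -0.0152],
 [-0.3311, 1, 0.268],
 [-0.0152, 0.268, 1]]


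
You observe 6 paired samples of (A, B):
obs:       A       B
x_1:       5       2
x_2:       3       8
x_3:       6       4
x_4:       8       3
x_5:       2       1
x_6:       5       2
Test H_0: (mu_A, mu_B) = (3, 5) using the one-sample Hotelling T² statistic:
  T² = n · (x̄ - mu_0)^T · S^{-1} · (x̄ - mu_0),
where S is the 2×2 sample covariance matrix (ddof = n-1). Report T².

Step 1 — sample mean vector:
  mean(A) = (5 + 3 + 6 + 8 + 2 + 5) / 6 = 29/6 = 4.8333
  mean(B) = (2 + 8 + 4 + 3 + 1 + 2) / 6 = 20/6 = 3.3333
  x̄ = (4.8333, 3.3333),  deviation x̄ - mu_0 = (4.8333, 3.3333) - (3, 5) = (1.8333, -1.6667).

Step 2 — sample covariance matrix, S[i,j] = (1/(n-1)) · Σ_k (x_{k,i} - mean_i) · (x_{k,j} - mean_j), divisor n-1 = 5:
  S[A,A] = ((0.1667)·(0.1667) + (-1.8333)·(-1.8333) + (1.1667)·(1.1667) + (3.1667)·(3.1667) + (-2.8333)·(-2.8333) + (0.1667)·(0.1667)) / 5 = 22.8333/5 = 4.5667
  S[A,B] = ((0.1667)·(-1.3333) + (-1.8333)·(4.6667) + (1.1667)·(0.6667) + (3.1667)·(-0.3333) + (-2.8333)·(-2.3333) + (0.1667)·(-1.3333)) / 5 = -2.6667/5 = -0.5333
  S[B,B] = ((-1.3333)·(-1.3333) + (4.6667)·(4.6667) + (0.6667)·(0.6667) + (-0.3333)·(-0.3333) + (-2.3333)·(-2.3333) + (-1.3333)·(-1.3333)) / 5 = 31.3333/5 = 6.2667
  S = [[4.5667, -0.5333],
 [-0.5333, 6.2667]].

Step 3 — invert S. det(S) = 4.5667·6.2667 - (-0.5333)² = 28.3333.
  S^{-1} = (1/det) · [[d, -b], [-b, a]] = [[0.2212, 0.0188],
 [0.0188, 0.1612]].

Step 4 — quadratic form (x̄ - mu_0)^T · S^{-1} · (x̄ - mu_0):
  S^{-1} · (x̄ - mu_0) = (0.3741, -0.2341),
  (x̄ - mu_0)^T · [...] = (1.8333)·(0.3741) + (-1.6667)·(-0.2341) = 1.0761.

Step 5 — scale by n: T² = 6 · 1.0761 = 6.4565.

T² ≈ 6.4565


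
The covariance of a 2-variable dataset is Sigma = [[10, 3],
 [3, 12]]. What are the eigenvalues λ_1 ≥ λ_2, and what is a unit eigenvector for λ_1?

Step 1 — characteristic polynomial of 2×2 Sigma:
  det(Sigma - λI) = λ² - trace · λ + det = 0.
  trace = 10 + 12 = 22, det = 10·12 - (3)² = 111.
Step 2 — discriminant:
  Δ = trace² - 4·det = 484 - 444 = 40.
Step 3 — eigenvalues:
  λ = (trace ± √Δ)/2 = (22 ± 6.3246)/2,
  λ_1 = 14.1623,  λ_2 = 7.8377.

Step 4 — unit eigenvector for λ_1: solve (Sigma - λ_1 I)v = 0. First row:
  (10 - 14.1623)·v_x + (3)·v_y = 0, i.e. (-4.1623)·v_x + (3)·v_y = 0,
  so v ∝ (b, λ_1 - a) = (3, 4.1623) = u.
  ||u|| = √((3)² + (4.1623)²) = √(26.3246) ≈ 5.1307,
  v_1 = u/||u|| ≈ (0.5847, 0.8112) (||v_1|| = 1).

λ_1 = 14.1623,  λ_2 = 7.8377;  v_1 ≈ (0.5847, 0.8112)


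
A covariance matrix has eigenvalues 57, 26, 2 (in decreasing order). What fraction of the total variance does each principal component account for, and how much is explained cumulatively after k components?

Step 1 — total variance = trace(Sigma) = Σ λ_i = 57 + 26 + 2 = 85.

Step 2 — fraction explained by component i = λ_i / Σ λ:
  PC1: 57/85 = 0.6706
  PC2: 26/85 = 0.3059
  PC3: 2/85 = 0.0235

Step 3 — cumulative fraction after k components = (λ_1 + ... + λ_k) / Σ λ:
  k = 1: 57/85 = 0.6706
  k = 2: (57 + 26)/85 = 83/85 = 0.9765
  k = 3: (57 + 26 + 2)/85 = 85/85 = 1

Summary (fraction, with percent):

explained: PC1 0.6706 (67.06%), PC2 0.3059 (30.59%), PC3 0.0235 (2.35%);  cumulative: 0.6706, 0.9765, 1


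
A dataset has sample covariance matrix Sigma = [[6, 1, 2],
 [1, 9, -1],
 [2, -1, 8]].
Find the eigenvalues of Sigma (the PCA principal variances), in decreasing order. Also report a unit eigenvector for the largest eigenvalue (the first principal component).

Step 1 — characteristic polynomial p(λ) = det(λI - Sigma) = λ³ - tr·λ² + c_1·λ - det, where tr = trace, c_1 = sum of the principal 2×2 minors, det = det(Sigma):
  tr = 6 + 9 + 8 = 23,
  c_1 = (6·9 - (1)²) + (6·8 - (2)²) + (9·8 - (-1)²) = 53 + 44 + 71 = 168,
  det = 6·(9·8 - (-1)²) - (1)·((1)·8 - (-1)·(2)) + (2)·((1)·(-1) - 9·(2)) = 6·(71) - (1)·(10) + (2)·(-19) = 378.
  So p(λ) = λ³ - 23λ² + 168λ - 378.
Step 2 — look for an integer root (rational root theorem: any rational root is an integer divisor of 378). Testing λ = 9:
  p(9) = 729 - 1863 + 1512 - 378 = 0  ✓
  Dividing out (λ - 9): p(λ) = (λ - 9)(λ² - 14λ + 42).
Step 3 — remaining eigenvalues from the quadratic λ² - 14λ + 42 = 0:
  Δ = 14² - 4·42 = 196 - 168 = 28,  λ = (14 ± √28)/2 = (14 ± 5.2915)/2 ≈ 9.6458 or 4.3542.
  Sorted: λ_1 = 9.6458,  λ_2 = 9,  λ_3 = 4.3542  (check: sum = 23 = tr ✓).

Step 4 — unit eigenvector for λ_1 ≈ 9.6458: v spans the null space of (Sigma - λ_1 I), whose rows are
  r_1 = (-3.6458, 1, 2),  r_2 = (1, -0.6458, -1),  r_3 = (2, -1, -1.6458).
  v is orthogonal to every row, so take v ∝ r_1 × r_2 = ((1)·(-1) - (2)·(-0.6458), (2)·(1) - (-3.6458)·(-1), (-3.6458)·(-0.6458) - (1)·(1)) ≈ (0.2915, -1.6458, 1.3542).
  Let u = (0.2915, -1.6458, 1.3542).
  ||u|| = √((0.2915)² + (-1.6458)² + (1.3542)²) = √(4.6275) ≈ 2.1512,  v_1 = u/||u|| ≈ (0.1355, -0.7651, 0.6295) (||v_1|| = 1).

λ_1 = 9.6458,  λ_2 = 9,  λ_3 = 4.3542;  v_1 ≈ (0.1355, -0.7651, 0.6295)


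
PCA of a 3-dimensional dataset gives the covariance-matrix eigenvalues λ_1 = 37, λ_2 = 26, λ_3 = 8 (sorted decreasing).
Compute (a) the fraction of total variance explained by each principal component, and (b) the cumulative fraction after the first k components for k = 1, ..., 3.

Step 1 — total variance = trace(Sigma) = Σ λ_i = 37 + 26 + 8 = 71.

Step 2 — fraction explained by component i = λ_i / Σ λ:
  PC1: 37/71 = 0.5211
  PC2: 26/71 = 0.3662
  PC3: 8/71 = 0.1127

Step 3 — cumulative fraction after k components = (λ_1 + ... + λ_k) / Σ λ:
  k = 1: 37/71 = 0.5211
  k = 2: (37 + 26)/71 = 63/71 = 0.8873
  k = 3: (37 + 26 + 8)/71 = 71/71 = 1

Summary (fraction, with percent):

explained: PC1 0.5211 (52.11%), PC2 0.3662 (36.62%), PC3 0.1127 (11.27%);  cumulative: 0.5211, 0.8873, 1


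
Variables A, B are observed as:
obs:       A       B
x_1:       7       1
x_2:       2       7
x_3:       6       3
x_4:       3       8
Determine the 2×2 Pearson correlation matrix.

Step 1 — column means:
  mean(A) = (7 + 2 + 6 + 3) / 4 = 18/4 = 4.5
  mean(B) = (1 + 7 + 3 + 8) / 4 = 19/4 = 4.75

Step 2 — sample variances and covariances s[i,j] = (1/(n-1)) · Σ_k (x_{k,i} - mean_i) · (x_{k,j} - mean_j), with n-1 = 3:
  s[A,A] = ((2.5)·(2.5) + (-2.5)·(-2.5) + (1.5)·(1.5) + (-1.5)·(-1.5)) / 3 = 17/3 = 5.6667
  s[A,B] = ((2.5)·(-3.75) + (-2.5)·(2.25) + (1.5)·(-1.75) + (-1.5)·(3.25)) / 3 = -22.5/3 = -7.5
  s[B,B] = ((-3.75)·(-3.75) + (2.25)·(2.25) + (-1.75)·(-1.75) + (3.25)·(3.25)) / 3 = 32.75/3 = 10.9167
  Sample standard deviations s_i = √(s[i,i]):
  s(A) = √(5.6667) = 2.3805
  s(B) = √(10.9167) = 3.304

Step 3 — r_{ij} = s_{ij} / (s_i · s_j):
  r[A,A] = 1 (diagonal).
  r[A,B] = -7.5 / (2.3805 · 3.304) = -7.5 / 7.8652 = -0.9536
  r[B,B] = 1 (diagonal).

R is symmetric with unit diagonal. Assembling:

R = [[1, -0.9536],
 [-0.9536, 1]]


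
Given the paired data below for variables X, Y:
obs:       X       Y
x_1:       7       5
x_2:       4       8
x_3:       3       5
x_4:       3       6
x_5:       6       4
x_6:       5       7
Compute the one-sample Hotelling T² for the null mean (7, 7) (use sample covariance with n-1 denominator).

Step 1 — sample mean vector:
  mean(X) = (7 + 4 + 3 + 3 + 6 + 5) / 6 = 28/6 = 4.6667
  mean(Y) = (5 + 8 + 5 + 6 + 4 + 7) / 6 = 35/6 = 5.8333
  x̄ = (4.6667, 5.8333),  deviation x̄ - mu_0 = (4.6667, 5.8333) - (7, 7) = (-2.3333, -1.1667).

Step 2 — sample covariance matrix, S[i,j] = (1/(n-1)) · Σ_k (x_{k,i} - mean_i) · (x_{k,j} - mean_j), divisor n-1 = 5:
  S[X,X] = ((2.3333)·(2.3333) + (-0.6667)·(-0.6667) + (-1.6667)·(-1.6667) + (-1.6667)·(-1.6667) + (1.3333)·(1.3333) + (0.3333)·(0.3333)) / 5 = 13.3333/5 = 2.6667
  S[X,Y] = ((2.3333)·(-0.8333) + (-0.6667)·(2.1667) + (-1.6667)·(-0.8333) + (-1.6667)·(0.1667) + (1.3333)·(-1.8333) + (0.3333)·(1.1667)) / 5 = -4.3333/5 = -0.8667
  S[Y,Y] = ((-0.8333)·(-0.8333) + (2.1667)·(2.1667) + (-0.8333)·(-0.8333) + (0.1667)·(0.1667) + (-1.8333)·(-1.8333) + (1.1667)·(1.1667)) / 5 = 10.8333/5 = 2.1667
  S = [[2.6667, -0.8667],
 [-0.8667, 2.1667]].

Step 3 — invert S. det(S) = 2.6667·2.1667 - (-0.8667)² = 5.0267.
  S^{-1} = (1/det) · [[d, -b], [-b, a]] = [[0.431, 0.1724],
 [0.1724, 0.5305]].

Step 4 — quadratic form (x̄ - mu_0)^T · S^{-1} · (x̄ - mu_0):
  S^{-1} · (x̄ - mu_0) = (-1.2069, -1.0212),
  (x̄ - mu_0)^T · [...] = (-2.3333)·(-1.2069) + (-1.1667)·(-1.0212) = 4.0075.

Step 5 — scale by n: T² = 6 · 4.0075 = 24.0451.

T² ≈ 24.0451


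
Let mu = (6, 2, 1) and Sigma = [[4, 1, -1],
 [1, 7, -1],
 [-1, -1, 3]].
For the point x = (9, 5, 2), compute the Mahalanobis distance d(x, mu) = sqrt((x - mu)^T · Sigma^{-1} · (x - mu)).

Step 1 — centre the observation: (x - mu) = (3, 3, 1).

Step 2 — invert Sigma (cofactor / det for 3×3, or solve directly):
  Sigma^{-1} = [[0.2778, -0.0278, 0.0833],
 [-0.0278, 0.1528, 0.0417],
 [0.0833, 0.0417, 0.375]].

Step 3 — form the quadratic (x - mu)^T · Sigma^{-1} · (x - mu):
  Sigma^{-1} · (x - mu) = (0.8333, 0.4167, 0.75).
  (x - mu)^T · [Sigma^{-1} · (x - mu)] = (3)·(0.8333) + (3)·(0.4167) + (1)·(0.75) = 4.5.

Step 4 — take square root: d = √(4.5) ≈ 2.1213.

d(x, mu) = √(4.5) ≈ 2.1213


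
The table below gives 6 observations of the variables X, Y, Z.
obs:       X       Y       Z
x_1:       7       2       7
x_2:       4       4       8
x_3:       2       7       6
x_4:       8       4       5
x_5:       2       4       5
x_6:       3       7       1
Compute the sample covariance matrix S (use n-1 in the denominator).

Step 1 — column means:
  mean(X) = (7 + 4 + 2 + 8 + 2 + 3) / 6 = 26/6 = 4.3333
  mean(Y) = (2 + 4 + 7 + 4 + 4 + 7) / 6 = 28/6 = 4.6667
  mean(Z) = (7 + 8 + 6 + 5 + 5 + 1) / 6 = 32/6 = 5.3333

Step 2 — sample covariance S[i,j] = (1/(n-1)) · Σ_k (x_{k,i} - mean_i) · (x_{k,j} - mean_j), with n-1 = 5.
  S[X,X] = ((2.6667)·(2.6667) + (-0.3333)·(-0.3333) + (-2.3333)·(-2.3333) + (3.6667)·(3.6667) + (-2.3333)·(-2.3333) + (-1.3333)·(-1.3333)) / 5 = 33.3333/5 = 6.6667
  S[X,Y] = ((2.6667)·(-2.6667) + (-0.3333)·(-0.6667) + (-2.3333)·(2.3333) + (3.6667)·(-0.6667) + (-2.3333)·(-0.6667) + (-1.3333)·(2.3333)) / 5 = -16.3333/5 = -3.2667
  S[X,Z] = ((2.6667)·(1.6667) + (-0.3333)·(2.6667) + (-2.3333)·(0.6667) + (3.6667)·(-0.3333) + (-2.3333)·(-0.3333) + (-1.3333)·(-4.3333)) / 5 = 7.3333/5 = 1.4667
  S[Y,Y] = ((-2.6667)·(-2.6667) + (-0.6667)·(-0.6667) + (2.3333)·(2.3333) + (-0.6667)·(-0.6667) + (-0.6667)·(-0.6667) + (2.3333)·(2.3333)) / 5 = 19.3333/5 = 3.8667
  S[Y,Z] = ((-2.6667)·(1.6667) + (-0.6667)·(2.6667) + (2.3333)·(0.6667) + (-0.6667)·(-0.3333) + (-0.6667)·(-0.3333) + (2.3333)·(-4.3333)) / 5 = -14.3333/5 = -2.8667
  S[Z,Z] = ((1.6667)·(1.6667) + (2.6667)·(2.6667) + (0.6667)·(0.6667) + (-0.3333)·(-0.3333) + (-0.3333)·(-0.3333) + (-4.3333)·(-4.3333)) / 5 = 29.3333/5 = 5.8667

S is symmetric (S[j,i] = S[i,j]). Assembling:

S = [[6.6667, -3.2667, 1.4667],
 [-3.2667, 3.8667, -2.8667],
 [1.4667, -2.8667, 5.8667]]


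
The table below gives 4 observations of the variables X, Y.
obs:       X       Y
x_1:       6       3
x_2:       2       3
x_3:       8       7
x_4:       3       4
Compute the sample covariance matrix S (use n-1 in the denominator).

Step 1 — column means:
  mean(X) = (6 + 2 + 8 + 3) / 4 = 19/4 = 4.75
  mean(Y) = (3 + 3 + 7 + 4) / 4 = 17/4 = 4.25

Step 2 — sample covariance S[i,j] = (1/(n-1)) · Σ_k (x_{k,i} - mean_i) · (x_{k,j} - mean_j), with n-1 = 3.
  S[X,X] = ((1.25)·(1.25) + (-2.75)·(-2.75) + (3.25)·(3.25) + (-1.75)·(-1.75)) / 3 = 22.75/3 = 7.5833
  S[X,Y] = ((1.25)·(-1.25) + (-2.75)·(-1.25) + (3.25)·(2.75) + (-1.75)·(-0.25)) / 3 = 11.25/3 = 3.75
  S[Y,Y] = ((-1.25)·(-1.25) + (-1.25)·(-1.25) + (2.75)·(2.75) + (-0.25)·(-0.25)) / 3 = 10.75/3 = 3.5833

S is symmetric (S[j,i] = S[i,j]). Assembling:

S = [[7.5833, 3.75],
 [3.75, 3.5833]]


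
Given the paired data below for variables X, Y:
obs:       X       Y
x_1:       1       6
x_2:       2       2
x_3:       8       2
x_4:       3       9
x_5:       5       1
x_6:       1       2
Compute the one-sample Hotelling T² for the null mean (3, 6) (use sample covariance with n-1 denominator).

Step 1 — sample mean vector:
  mean(X) = (1 + 2 + 8 + 3 + 5 + 1) / 6 = 20/6 = 3.3333
  mean(Y) = (6 + 2 + 2 + 9 + 1 + 2) / 6 = 22/6 = 3.6667
  x̄ = (3.3333, 3.6667),  deviation x̄ - mu_0 = (3.3333, 3.6667) - (3, 6) = (0.3333, -2.3333).

Step 2 — sample covariance matrix, S[i,j] = (1/(n-1)) · Σ_k (x_{k,i} - mean_i) · (x_{k,j} - mean_j), divisor n-1 = 5:
  S[X,X] = ((-2.3333)·(-2.3333) + (-1.3333)·(-1.3333) + (4.6667)·(4.6667) + (-0.3333)·(-0.3333) + (1.6667)·(1.6667) + (-2.3333)·(-2.3333)) / 5 = 37.3333/5 = 7.4667
  S[X,Y] = ((-2.3333)·(2.3333) + (-1.3333)·(-1.6667) + (4.6667)·(-1.6667) + (-0.3333)·(5.3333) + (1.6667)·(-2.6667) + (-2.3333)·(-1.6667)) / 5 = -13.3333/5 = -2.6667
  S[Y,Y] = ((2.3333)·(2.3333) + (-1.6667)·(-1.6667) + (-1.6667)·(-1.6667) + (5.3333)·(5.3333) + (-2.6667)·(-2.6667) + (-1.6667)·(-1.6667)) / 5 = 49.3333/5 = 9.8667
  S = [[7.4667, -2.6667],
 [-2.6667, 9.8667]].

Step 3 — invert S. det(S) = 7.4667·9.8667 - (-2.6667)² = 66.56.
  S^{-1} = (1/det) · [[d, -b], [-b, a]] = [[0.1482, 0.0401],
 [0.0401, 0.1122]].

Step 4 — quadratic form (x̄ - mu_0)^T · S^{-1} · (x̄ - mu_0):
  S^{-1} · (x̄ - mu_0) = (-0.0441, -0.2484),
  (x̄ - mu_0)^T · [...] = (0.3333)·(-0.0441) + (-2.3333)·(-0.2484) = 0.5649.

Step 5 — scale by n: T² = 6 · 0.5649 = 3.3894.

T² ≈ 3.3894
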